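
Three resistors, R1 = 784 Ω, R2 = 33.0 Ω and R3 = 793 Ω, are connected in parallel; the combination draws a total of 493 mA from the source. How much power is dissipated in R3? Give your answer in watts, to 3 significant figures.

0.284 W

Only the total current is stated, so first find the parallel equivalent to get the voltage across the combination.
1/R_eq = 1/784 + 1/33.0 + 1/793 ⇒ R_eq = 30.45 Ω
V = I_total × R_eq = 0.4930 × 30.45 = 15.01 V
P_R3 = V² / R3 = (15.01)² / 793 = 0.2842 W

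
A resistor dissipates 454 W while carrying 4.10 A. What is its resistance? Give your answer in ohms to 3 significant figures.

From P = V I = I²R = V²/R, with the two given quantities we get R = P / I².
R = 454 / (4.100)² = 27.01 Ω

27.0 Ω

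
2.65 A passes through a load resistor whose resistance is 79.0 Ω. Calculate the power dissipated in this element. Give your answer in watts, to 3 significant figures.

With I and R stated, P = I²R applies in one step.
P = (2.650 A)² × 79.0 Ω = 554.8 W

555 W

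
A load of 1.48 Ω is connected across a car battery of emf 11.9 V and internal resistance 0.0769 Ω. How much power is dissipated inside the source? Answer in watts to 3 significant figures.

4.49 W

The source's internal resistance is just another series element carrying I; its dissipation is I²r.
I = ε / (r + R) = 11.9 / (0.0769 + 1.48) = 7.643 A
P_int = I² r = (7.643)² × 0.0769 = 4.493 W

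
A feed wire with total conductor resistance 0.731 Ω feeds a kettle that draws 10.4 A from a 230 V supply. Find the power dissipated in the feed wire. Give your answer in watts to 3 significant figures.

79.1 W

Only the current and the line resistance are needed for the I²R loss.
The feed wire carries the full 10.4 A.
P_line = I² R_line = (10.40)² × 0.731 = 79.06 W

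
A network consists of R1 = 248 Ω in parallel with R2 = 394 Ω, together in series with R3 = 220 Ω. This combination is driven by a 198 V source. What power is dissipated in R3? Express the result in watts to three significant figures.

62.3 W

First find R_p for the parallel pair, then treat R_p + R3 as a series loop.
R_p = (248×394)/(248+394) = 152.2 Ω
R_total = R_p + 220 = 152.2 + 220 = 372.2 Ω
I = V / R_total = 198 / 372.2 = 0.5320 A
R3 carries the full series current, so P = I²R.
P_R3 = (0.5320)² × 220 = 62.26 W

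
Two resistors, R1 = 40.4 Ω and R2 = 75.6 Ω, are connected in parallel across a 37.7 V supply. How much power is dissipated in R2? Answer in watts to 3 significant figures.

18.8 W

Every branch has 37.7 V across it, so for R2 the power is simply V²/R.
P_R2 = V² / R2 = (37.7)² / 75.6 Ω = 18.80 W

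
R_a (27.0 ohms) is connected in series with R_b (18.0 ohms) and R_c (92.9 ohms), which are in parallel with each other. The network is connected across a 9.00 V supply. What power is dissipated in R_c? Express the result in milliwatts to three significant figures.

112 mW

Reduce the parallel pair to R_p first; the network is then a simple series string.
R_p = (18.0×92.9)/(18.0+92.9) = 15.08 Ω
R_total = 27.0 + 15.08 = 42.08 Ω
I = V / R_total = 9.00 / 42.08 = 0.2139 A
Voltage across the parallel pair: V_p = I × R_p = 0.2139 × 15.08 = 3.225 V
R_c is across V_p, so use P = V²/R for that branch.
P_R_c = (3.225)² / 92.9 = 0.1120 W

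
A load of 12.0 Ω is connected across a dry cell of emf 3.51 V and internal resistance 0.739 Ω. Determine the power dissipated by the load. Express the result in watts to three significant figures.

0.911 W

Find the circuit current first, then P = I²R for the load (series elements share I).
I = ε / (r + R) = 3.51 / (0.739 + 12.0) = 0.2755 A
P_load = I² R = (0.2755)² × 12.0 = 0.9110 W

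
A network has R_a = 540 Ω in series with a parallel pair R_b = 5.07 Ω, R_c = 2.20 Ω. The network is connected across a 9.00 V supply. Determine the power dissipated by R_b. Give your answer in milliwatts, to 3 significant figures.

First combine the parallel branches into one equivalent R_p, then R_a + R_p is a series pair.
R_p = (5.07×2.20)/(5.07+2.20) = 1.534 Ω
R_total = 540 + 1.534 = 541.5 Ω
I = V / R_total = 9.00 / 541.5 = 0.01662 A
Voltage across the parallel pair: V_p = I × R_p = 0.01662 × 1.534 = 0.02550 V
With V_p across R_b, its power is V_p²/R_b.
P_R_b = (0.02550)² / 5.07 = 0.0001282 W

0.128 mW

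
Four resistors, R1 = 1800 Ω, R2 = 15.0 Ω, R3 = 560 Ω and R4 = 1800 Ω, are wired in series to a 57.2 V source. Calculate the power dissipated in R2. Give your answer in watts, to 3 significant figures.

In a series string the same current flows through every resistor — find that current, then P = I²R for the one we want.
R_total = 1800 + 15.0 + 560 + 1800 = 4175 Ω
I = V / R_total = 57.2 / 4175 = 0.01370 A
P_R2 = I² × R2 = (0.01370)² × 15.0 = 0.002816 W

0.00282 W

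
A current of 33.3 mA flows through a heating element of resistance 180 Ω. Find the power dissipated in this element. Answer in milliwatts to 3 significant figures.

Current and resistance are given, so P = I²R is the direct form.
P = (0.03330 A)² × 180 Ω = 0.1996 W

200 mW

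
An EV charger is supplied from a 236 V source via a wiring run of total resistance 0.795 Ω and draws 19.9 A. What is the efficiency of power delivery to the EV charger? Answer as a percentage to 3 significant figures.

93.3 %

The wiring run carries the full 19.9 A.
P_line = I² R_line = (19.90)² × 0.795 = 314.8 W
P_source = V I = 236 × 19.90 = 4696 W; P_load = 4382 W
η = P_load / P_source = 4382 / 4696 = 0.9330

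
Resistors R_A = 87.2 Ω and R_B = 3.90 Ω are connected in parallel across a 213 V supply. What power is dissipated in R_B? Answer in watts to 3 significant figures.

R_B sits directly across the source, so P = V²/R with V = 213 V.
P_R_B = V² / R_B = (213)² / 3.90 Ω = 11630 W

11600 W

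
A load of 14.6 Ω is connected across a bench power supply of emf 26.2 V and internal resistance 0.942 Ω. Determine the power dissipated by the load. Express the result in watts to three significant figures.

41.5 W

Load and internal resistance form a series loop — compute the loop current, then the load power via I²R.
I = ε / (r + R) = 26.2 / (0.942 + 14.6) = 1.686 A
P_load = I² R = (1.686)² × 14.6 = 41.49 W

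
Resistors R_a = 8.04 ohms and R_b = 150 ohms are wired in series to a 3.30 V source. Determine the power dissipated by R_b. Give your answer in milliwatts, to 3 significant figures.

Since the resistors are in series they all carry the loop current I = V/R_total; the power in any one is I²R.
R_total = 8.04 + 150 = 158.0 Ω
I = V / R_total = 3.30 / 158.0 = 0.02088 A
P_R_b = I² × R_b = (0.02088)² × 150 = 0.06540 W

65.4 mW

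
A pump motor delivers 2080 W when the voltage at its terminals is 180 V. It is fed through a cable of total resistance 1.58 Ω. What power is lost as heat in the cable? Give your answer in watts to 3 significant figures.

211 W

The cable and load are in series, so the same current flows in both; the loss is I²R_line.
I = P / V = 2080 / 180 = 11.56 A through the cable.
P_line = I² R_line = (11.56)² × 1.58 = 211.0 W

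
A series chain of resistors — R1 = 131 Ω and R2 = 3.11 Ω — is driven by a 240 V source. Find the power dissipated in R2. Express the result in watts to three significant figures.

9.96 W

In a series string the same current flows through every resistor — find that current, then P = I²R for the one we want.
R_total = 131 + 3.11 = 134.1 Ω
I = V / R_total = 240 / 134.1 = 1.790 A
P_R2 = I² × R2 = (1.790)² × 3.11 = 9.960 W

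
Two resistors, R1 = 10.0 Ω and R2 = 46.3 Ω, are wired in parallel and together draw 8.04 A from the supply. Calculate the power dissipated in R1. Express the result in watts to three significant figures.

437 W

Only the total current is stated, so first find the parallel equivalent to get the voltage across the combination.
1/R_eq = 1/10.0 + 1/46.3 ⇒ R_eq = 8.224 Ω
V = I_total × R_eq = 8.040 × 8.224 = 66.12 V
P_R1 = V² / R1 = (66.12)² / 10.0 = 437.2 W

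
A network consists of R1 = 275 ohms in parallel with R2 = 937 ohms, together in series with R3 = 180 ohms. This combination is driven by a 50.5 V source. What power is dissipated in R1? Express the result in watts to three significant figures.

First find R_p for the parallel pair, then treat R_p + R3 as a series loop.
R_p = (275×937)/(275+937) = 212.6 Ω
R_total = R_p + 180 = 212.6 + 180 = 392.6 Ω
I = V / R_total = 50.5 / 392.6 = 0.1286 A
Voltage across the parallel pair: V_p = I × R_p = 0.1286 × 212.6 = 27.35 V
R1 has V_p across it, so P = V_p²/R1.
P_R1 = (27.35)² / 275 = 2.719 W

2.72 W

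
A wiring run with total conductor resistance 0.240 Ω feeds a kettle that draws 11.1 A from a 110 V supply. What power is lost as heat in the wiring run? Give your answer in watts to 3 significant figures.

Line loss is just I²R for the cable — we know both I and R_line directly.
The wiring run carries the full 11.1 A.
P_line = I² R_line = (11.10)² × 0.240 = 29.57 W

29.6 W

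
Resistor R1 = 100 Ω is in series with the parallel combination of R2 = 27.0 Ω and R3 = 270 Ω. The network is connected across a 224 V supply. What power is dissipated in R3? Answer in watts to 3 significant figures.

Replace R2 and R3 with their parallel equivalent so the circuit becomes R1 in series with R_p.
R_p = (27.0×270)/(27.0+270) = 24.55 Ω
R_total = 100 + 24.55 = 124.5 Ω
I = V / R_total = 224 / 124.5 = 1.799 A
Voltage across the parallel pair: V_p = I × R_p = 1.799 × 24.55 = 44.15 V
R3 is across V_p, so use P = V²/R for that branch.
P_R3 = (44.15)² / 270 = 7.218 W

7.22 W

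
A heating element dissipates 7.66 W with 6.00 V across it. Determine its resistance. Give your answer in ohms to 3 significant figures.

4.70 Ω

Rearranging the power relation for the two known quantities gives R = V² / P.
R = (6.00)² / 7.66 = 4.700 Ω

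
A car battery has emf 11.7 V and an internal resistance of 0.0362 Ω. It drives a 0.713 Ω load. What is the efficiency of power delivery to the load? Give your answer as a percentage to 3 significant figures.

Both r and R carry the same current, so the power split is just the resistance split: η = R/(R+r).
η = R / (R + r) = 0.713 / (0.713 + 0.0362) = 0.9517

95.2 %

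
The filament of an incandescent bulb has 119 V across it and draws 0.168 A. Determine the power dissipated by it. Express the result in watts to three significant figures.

20.0 W

V and I are known directly — P = V I, no intermediate step needed.
P = 119 V × 0.1680 A = 19.99 W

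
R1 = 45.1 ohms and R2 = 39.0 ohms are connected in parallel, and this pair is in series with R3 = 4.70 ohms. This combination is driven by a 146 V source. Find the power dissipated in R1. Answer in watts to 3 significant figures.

Reduce the parallel combination to a single R_p; the circuit then becomes R_p in series with the remaining resistor.
R_p = (45.1×39.0)/(45.1+39.0) = 20.91 Ω
R_total = R_p + 4.70 = 20.91 + 4.70 = 25.61 Ω
I = V / R_total = 146 / 25.61 = 5.700 A
Voltage across the parallel pair: V_p = I × R_p = 5.700 × 20.91 = 119.2 V
Use P = V²/R for R1 with V = V_p.
P_R1 = (119.2)² / 45.1 = 315.1 W

315 W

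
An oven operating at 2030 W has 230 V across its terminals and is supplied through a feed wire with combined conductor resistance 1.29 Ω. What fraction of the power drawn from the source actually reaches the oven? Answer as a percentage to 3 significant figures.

I = P / V = 2030 / 230 = 8.826 A through the feed wire.
P_line = I² R_line = (8.826)² × 1.29 = 100.5 W
P_source = P_load + P_line = 2030 + 100.5 = 2130 W
η = P_load / P_source = 2030 / 2130 = 0.9528

95.3 %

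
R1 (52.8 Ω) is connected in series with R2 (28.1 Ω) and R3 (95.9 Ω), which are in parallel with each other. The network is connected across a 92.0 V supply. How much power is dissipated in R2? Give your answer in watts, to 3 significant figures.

Replace R2 and R3 with their parallel equivalent so the circuit becomes R1 in series with R_p.
R_p = (28.1×95.9)/(28.1+95.9) = 21.73 Ω
R_total = 52.8 + 21.73 = 74.53 Ω
I = V / R_total = 92.0 / 74.53 = 1.234 A
Voltage across the parallel pair: V_p = I × R_p = 1.234 × 21.73 = 26.83 V
R2 is across V_p, so use P = V²/R for that branch.
P_R2 = (26.83)² / 28.1 = 25.61 W

25.6 W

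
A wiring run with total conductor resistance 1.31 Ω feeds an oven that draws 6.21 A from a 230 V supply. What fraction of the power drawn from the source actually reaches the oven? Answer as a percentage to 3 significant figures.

96.5 %

The wiring run carries the full 6.21 A.
P_line = I² R_line = (6.210)² × 1.31 = 50.52 W
P_source = V I = 230 × 6.210 = 1428 W; P_load = 1378 W
η = P_load / P_source = 1378 / 1428 = 0.9646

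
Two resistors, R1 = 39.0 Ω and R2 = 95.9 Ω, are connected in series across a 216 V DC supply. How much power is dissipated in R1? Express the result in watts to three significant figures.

Series elements share the same current, so find I first, then use P = I²R.
R_total = 39.0 + 95.9 = 134.9 Ω
I = V / R_total = 216 / 134.9 = 1.601 A
P_R1 = I² × R1 = (1.601)² × 39.0 = 99.99 W

100 W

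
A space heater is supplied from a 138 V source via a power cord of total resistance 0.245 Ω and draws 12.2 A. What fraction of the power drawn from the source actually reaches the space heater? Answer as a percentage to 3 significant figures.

The power cord carries the full 12.2 A.
P_line = I² R_line = (12.20)² × 0.245 = 36.47 W
P_source = V I = 138 × 12.20 = 1684 W; P_load = 1647 W
η = P_load / P_source = 1647 / 1684 = 0.9783

97.8 %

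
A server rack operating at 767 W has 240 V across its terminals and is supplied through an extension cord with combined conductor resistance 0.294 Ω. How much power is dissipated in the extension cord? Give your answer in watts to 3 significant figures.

The extension cord and load are in series, so the same current flows in both; the loss is I²R_line.
I = P / V = 767 / 240 = 3.196 A through the extension cord.
P_line = I² R_line = (3.196)² × 0.294 = 3.003 W

3.00 W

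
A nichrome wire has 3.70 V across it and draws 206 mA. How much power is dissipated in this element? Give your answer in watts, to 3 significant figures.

0.762 W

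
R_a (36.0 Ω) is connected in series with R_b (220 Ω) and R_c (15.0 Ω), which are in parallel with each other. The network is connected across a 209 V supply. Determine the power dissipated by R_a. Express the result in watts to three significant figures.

Reduce the parallel pair to R_p first; the network is then a simple series string.
R_p = (220×15.0)/(220+15.0) = 14.04 Ω
R_total = 36.0 + 14.04 = 50.04 Ω
I = V / R_total = 209 / 50.04 = 4.176 A
The full supply current passes through R_a: P = I²R.
P_R_a = (4.176)² × 36.0 = 627.9 W

628 W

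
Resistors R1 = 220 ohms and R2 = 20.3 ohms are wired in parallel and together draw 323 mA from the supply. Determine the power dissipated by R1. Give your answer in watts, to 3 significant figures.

The branches share the same voltage, but only the total current is given — find V from the equivalent resistance first.
1/R_eq = 1/220 + 1/20.3 ⇒ R_eq = 18.59 Ω
V = I_total × R_eq = 0.3230 × 18.59 = 6.003 V
P_R1 = V² / R1 = (6.003)² / 220 = 0.1638 W

0.164 W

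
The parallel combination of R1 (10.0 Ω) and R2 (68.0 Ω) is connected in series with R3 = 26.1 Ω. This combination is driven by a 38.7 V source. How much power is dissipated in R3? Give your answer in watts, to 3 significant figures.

32.2 W

Collapse the R1‖R2 pair into one equivalent R_p; then R_p and R3 form a series string.
R_p = (10.0×68.0)/(10.0+68.0) = 8.718 Ω
R_total = R_p + 26.1 = 8.718 + 26.1 = 34.82 Ω
I = V / R_total = 38.7 / 34.82 = 1.111 A
All the supply current flows through R3; use P = I²R3.
P_R3 = (1.111)² × 26.1 = 32.24 W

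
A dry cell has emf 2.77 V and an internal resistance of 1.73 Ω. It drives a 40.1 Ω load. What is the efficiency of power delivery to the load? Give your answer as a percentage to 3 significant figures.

95.9 %

Efficiency is P_load / P_total. With a series r and R sharing the same I, P = I²R for each, so η = R/(R+r).
η = R / (R + r) = 40.1 / (40.1 + 1.73) = 0.9586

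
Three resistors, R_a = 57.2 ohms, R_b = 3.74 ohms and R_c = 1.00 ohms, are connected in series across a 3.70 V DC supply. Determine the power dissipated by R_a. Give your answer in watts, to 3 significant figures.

The current is common to all series resistors; compute it, then apply P = I²R for the target.
R_total = 57.2 + 3.74 + 1.00 = 61.94 Ω
I = V / R_total = 3.70 / 61.94 = 0.05974 A
P_R_a = I² × R_a = (0.05974)² × 57.2 = 0.2041 W

0.204 W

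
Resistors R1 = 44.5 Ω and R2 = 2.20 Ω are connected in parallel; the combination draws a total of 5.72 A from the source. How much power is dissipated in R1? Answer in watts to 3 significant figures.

We need the common branch voltage; get it from I_total × R_eq, then P = V²/R for the branch.
1/R_eq = 1/44.5 + 1/2.20 ⇒ R_eq = 2.096 Ω
V = I_total × R_eq = 5.720 × 2.096 = 11.99 V
P_R1 = V² / R1 = (11.99)² / 44.5 = 3.231 W

3.23 W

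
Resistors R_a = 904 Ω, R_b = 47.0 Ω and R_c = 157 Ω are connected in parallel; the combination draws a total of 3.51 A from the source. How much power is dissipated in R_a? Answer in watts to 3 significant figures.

The branches share the same voltage, but only the total current is given — find V from the equivalent resistance first.
1/R_eq = 1/904 + 1/47.0 + 1/157 ⇒ R_eq = 34.78 Ω
V = I_total × R_eq = 3.510 × 34.78 = 122.1 V
P_R_a = V² / R_a = (122.1)² / 904 = 16.49 W

16.5 W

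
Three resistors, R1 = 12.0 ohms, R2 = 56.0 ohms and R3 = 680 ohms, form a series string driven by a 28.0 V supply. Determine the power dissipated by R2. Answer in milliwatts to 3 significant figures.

78.5 mW

Every series element carries the same I. Get I from the total resistance, then P = I² × R2.
R_total = 12.0 + 56.0 + 680 = 748.0 Ω
I = V / R_total = 28.0 / 748.0 = 0.03743 A
P_R2 = I² × R2 = (0.03743)² × 56.0 = 0.07847 W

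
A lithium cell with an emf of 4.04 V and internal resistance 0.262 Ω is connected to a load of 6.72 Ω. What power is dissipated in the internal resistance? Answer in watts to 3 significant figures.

r is in series with the load, so it carries the full circuit current — the loss in it is I²r.
I = ε / (r + R) = 4.04 / (0.262 + 6.72) = 0.5786 A
P_int = I² r = (0.5786)² × 0.262 = 0.08772 W

0.0877 W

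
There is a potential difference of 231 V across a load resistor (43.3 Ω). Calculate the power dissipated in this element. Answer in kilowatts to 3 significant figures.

1.23 kW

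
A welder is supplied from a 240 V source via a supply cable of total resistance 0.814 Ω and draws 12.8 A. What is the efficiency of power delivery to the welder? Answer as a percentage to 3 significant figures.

The supply cable carries the full 12.8 A.
P_line = I² R_line = (12.80)² × 0.814 = 133.4 W
P_source = V I = 240 × 12.80 = 3072 W; P_load = 2939 W
η = P_load / P_source = 2939 / 3072 = 0.9566

95.7 %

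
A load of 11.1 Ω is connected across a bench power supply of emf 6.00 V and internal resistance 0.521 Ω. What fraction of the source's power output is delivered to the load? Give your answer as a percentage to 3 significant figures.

95.5 %

Efficiency is P_load / P_total. With a series r and R sharing the same I, P = I²R for each, so η = R/(R+r).
η = R / (R + r) = 11.1 / (11.1 + 0.521) = 0.9552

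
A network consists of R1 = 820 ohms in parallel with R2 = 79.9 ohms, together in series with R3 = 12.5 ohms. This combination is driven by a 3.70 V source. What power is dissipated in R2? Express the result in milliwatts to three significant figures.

125 mW

Collapse the R1‖R2 pair into one equivalent R_p; then R_p and R3 form a series string.
R_p = (820×79.9)/(820+79.9) = 72.81 Ω
R_total = R_p + 12.5 = 72.81 + 12.5 = 85.31 Ω
I = V / R_total = 3.70 / 85.31 = 0.04337 A
Voltage across the parallel pair: V_p = I × R_p = 0.04337 × 72.81 = 3.158 V
Use P = V²/R for R2 with V = V_p.
P_R2 = (3.158)² / 79.9 = 0.1248 W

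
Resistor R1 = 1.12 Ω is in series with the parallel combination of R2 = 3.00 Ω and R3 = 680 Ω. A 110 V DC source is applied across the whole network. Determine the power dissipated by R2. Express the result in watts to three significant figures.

Collapse R2‖R3 to a single equivalent, reducing the network to two series elements.
R_p = (3.00×680)/(3.00+680) = 2.987 Ω
R_total = 1.12 + 2.987 = 4.107 Ω
I = V / R_total = 110 / 4.107 = 26.78 A
Voltage across the parallel pair: V_p = I × R_p = 26.78 × 2.987 = 80.00 V
R2 sees V_p directly, so P = V_p² / R2.
P_R2 = (80.00)² / 3.00 = 2133 W

2130 W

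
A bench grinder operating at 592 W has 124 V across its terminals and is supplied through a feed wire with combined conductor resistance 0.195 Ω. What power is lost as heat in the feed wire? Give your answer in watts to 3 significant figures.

4.44 W

The feed wire and load are in series, so the same current flows in both; the loss is I²R_line.
I = P / V = 592 / 124 = 4.774 A through the feed wire.
P_line = I² R_line = (4.774)² × 0.195 = 4.445 W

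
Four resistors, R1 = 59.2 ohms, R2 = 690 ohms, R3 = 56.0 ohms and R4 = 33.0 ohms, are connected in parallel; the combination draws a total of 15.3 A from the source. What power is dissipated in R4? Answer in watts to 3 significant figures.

1600 W

Only the total current is stated, so first find the parallel equivalent to get the voltage across the combination.
1/R_eq = 1/59.2 + 1/690 + 1/56.0 + 1/33.0 ⇒ R_eq = 15.04 Ω
V = I_total × R_eq = 15.30 × 15.04 = 230.1 V
P_R4 = V² / R4 = (230.1)² / 33.0 = 1604 W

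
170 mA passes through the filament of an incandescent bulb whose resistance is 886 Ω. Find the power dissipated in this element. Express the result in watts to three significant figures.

Knowing I and R, the power is just I²R — no need to find V first.
P = (0.1700 A)² × 886 Ω = 25.61 W

25.6 W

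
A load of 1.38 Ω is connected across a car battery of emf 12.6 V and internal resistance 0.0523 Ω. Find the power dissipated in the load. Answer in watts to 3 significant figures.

107 W

With r and R in series, I = ε/(r+R); the load dissipates I²R.
I = ε / (r + R) = 12.6 / (0.0523 + 1.38) = 8.797 A
P_load = I² R = (8.797)² × 1.38 = 106.8 W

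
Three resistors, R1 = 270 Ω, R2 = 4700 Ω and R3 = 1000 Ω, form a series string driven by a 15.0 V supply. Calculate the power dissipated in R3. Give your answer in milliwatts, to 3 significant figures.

6.31 mW

The current is common to all series resistors; compute it, then apply P = I²R for the target.
R_total = 270 + 4700 + 1000 = 5970 Ω
I = V / R_total = 15.0 / 5970 = 0.002513 A
P_R3 = I² × R3 = (0.002513)² × 1000 = 0.006313 W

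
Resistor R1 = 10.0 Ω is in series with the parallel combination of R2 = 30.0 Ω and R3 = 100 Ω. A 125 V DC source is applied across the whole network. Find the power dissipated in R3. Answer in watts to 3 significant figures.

76.1 W

First combine the parallel branches into one equivalent R_p, then R1 + R_p is a series pair.
R_p = (30.0×100)/(30.0+100) = 23.08 Ω
R_total = 10.0 + 23.08 = 33.08 Ω
I = V / R_total = 125 / 33.08 = 3.779 A
Voltage across the parallel pair: V_p = I × R_p = 3.779 × 23.08 = 87.21 V
R3 sees V_p directly, so P = V_p² / R3.
P_R3 = (87.21)² / 100 = 76.05 W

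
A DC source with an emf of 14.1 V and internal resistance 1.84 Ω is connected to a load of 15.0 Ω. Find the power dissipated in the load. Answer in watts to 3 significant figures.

Load and internal resistance form a series loop — compute the loop current, then the load power via I²R.
I = ε / (r + R) = 14.1 / (1.84 + 15.0) = 0.8373 A
P_load = I² R = (0.8373)² × 15.0 = 10.52 W

10.5 W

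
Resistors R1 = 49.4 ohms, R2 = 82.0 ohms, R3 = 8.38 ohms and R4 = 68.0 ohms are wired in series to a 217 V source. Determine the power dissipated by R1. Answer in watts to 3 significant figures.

53.9 W

The current is common to all series resistors; compute it, then apply P = I²R for the target.
R_total = 49.4 + 82.0 + 8.38 + 68.0 = 207.8 Ω
I = V / R_total = 217 / 207.8 = 1.044 A
P_R1 = I² × R1 = (1.044)² × 49.4 = 53.88 W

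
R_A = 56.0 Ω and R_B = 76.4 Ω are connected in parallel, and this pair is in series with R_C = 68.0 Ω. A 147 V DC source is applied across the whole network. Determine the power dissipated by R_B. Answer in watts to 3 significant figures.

29.3 W

Combine R_A and R_B into their parallel equivalent first, reducing the network to two series resistors.
R_p = (56.0×76.4)/(56.0+76.4) = 32.31 Ω
R_total = R_p + 68.0 = 32.31 + 68.0 = 100.3 Ω
I = V / R_total = 147 / 100.3 = 1.465 A
Voltage across the parallel pair: V_p = I × R_p = 1.465 × 32.31 = 47.35 V
R_B sits across V_p; its power is V_p²/R.
P_R_B = (47.35)² / 76.4 = 29.35 W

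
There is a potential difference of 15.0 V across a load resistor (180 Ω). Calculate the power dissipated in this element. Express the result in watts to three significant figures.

1.25 W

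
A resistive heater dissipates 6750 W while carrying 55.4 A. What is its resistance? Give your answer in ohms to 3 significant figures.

From P = V I = I²R = V²/R, with the two given quantities we get R = P / I².
R = 6750 / (55.40)² = 2.199 Ω

2.20 Ω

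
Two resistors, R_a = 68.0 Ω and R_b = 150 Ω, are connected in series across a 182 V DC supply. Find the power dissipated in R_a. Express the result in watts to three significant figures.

In a series string the same current flows through every resistor — find that current, then P = I²R for the one we want.
R_total = 68.0 + 150 = 218.0 Ω
I = V / R_total = 182 / 218.0 = 0.8349 A
P_R_a = I² × R_a = (0.8349)² × 68.0 = 47.40 W

47.4 W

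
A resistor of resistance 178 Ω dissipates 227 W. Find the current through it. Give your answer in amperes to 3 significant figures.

Inverting the appropriate power form: I = √(P / R).
I = √(227 / 178) = 1.129 A

1.13 A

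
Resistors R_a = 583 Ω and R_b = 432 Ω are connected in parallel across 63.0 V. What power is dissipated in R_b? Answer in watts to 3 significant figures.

Parallel branches share the same voltage; P = V²/R gives the branch power in one step.
P_R_b = V² / R_b = (63.0)² / 432 Ω = 9.188 W

9.19 W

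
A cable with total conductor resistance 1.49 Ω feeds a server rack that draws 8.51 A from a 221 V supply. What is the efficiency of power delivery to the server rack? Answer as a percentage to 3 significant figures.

94.3 %

The cable carries the full 8.51 A.
P_line = I² R_line = (8.510)² × 1.49 = 107.9 W
P_source = V I = 221 × 8.510 = 1881 W; P_load = 1773 W
η = P_load / P_source = 1773 / 1881 = 0.9426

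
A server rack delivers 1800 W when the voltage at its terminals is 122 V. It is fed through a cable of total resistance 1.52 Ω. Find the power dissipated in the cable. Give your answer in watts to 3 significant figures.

The cable is a series resistance carrying the load current; its dissipation is I²R_line.
I = P / V = 1800 / 122 = 14.75 A through the cable.
P_line = I² R_line = (14.75)² × 1.52 = 330.9 W

331 W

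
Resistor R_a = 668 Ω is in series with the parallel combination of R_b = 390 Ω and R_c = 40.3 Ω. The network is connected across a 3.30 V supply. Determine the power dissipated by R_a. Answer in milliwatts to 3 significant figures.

Collapse R_b‖R_c to a single equivalent, reducing the network to two series elements.
R_p = (390×40.3)/(390+40.3) = 36.53 Ω
R_total = 668 + 36.53 = 704.5 Ω
I = V / R_total = 3.30 / 704.5 = 0.004684 A
The full supply current passes through R_a: P = I²R.
P_R_a = (0.004684)² × 668 = 0.01466 W

14.7 mW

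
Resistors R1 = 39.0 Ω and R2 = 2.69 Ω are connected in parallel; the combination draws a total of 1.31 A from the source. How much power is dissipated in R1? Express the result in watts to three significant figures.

0.279 W

Parallel branches share V, not I — compute V via R_eq, then use V²/R for the target branch.
1/R_eq = 1/39.0 + 1/2.69 ⇒ R_eq = 2.516 Ω
V = I_total × R_eq = 1.310 × 2.516 = 3.297 V
P_R1 = V² / R1 = (3.297)² / 39.0 = 0.2786 W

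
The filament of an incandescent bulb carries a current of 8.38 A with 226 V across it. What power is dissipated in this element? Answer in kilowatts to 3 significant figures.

With V and I both given, power follows immediately from P = V I.
P = 226 V × 8.380 A = 1894 W

1.89 kW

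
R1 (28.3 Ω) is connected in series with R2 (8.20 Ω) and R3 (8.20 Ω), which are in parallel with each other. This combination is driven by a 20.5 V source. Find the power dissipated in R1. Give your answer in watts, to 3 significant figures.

11.3 W

Collapse R2‖R3 to a single equivalent, reducing the network to two series elements.
R_p = (8.20×8.20)/(8.20+8.20) = 4.100 Ω
R_total = 28.3 + 4.100 = 32.40 Ω
I = V / R_total = 20.5 / 32.40 = 0.6327 A
R1 is in the main series path, so its power is I²R1.
P_R1 = (0.6327)² × 28.3 = 11.33 W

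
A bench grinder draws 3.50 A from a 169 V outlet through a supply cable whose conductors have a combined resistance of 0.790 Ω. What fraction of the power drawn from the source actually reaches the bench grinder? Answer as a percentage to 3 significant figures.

98.4 %

The supply cable carries the full 3.50 A.
P_line = I² R_line = (3.500)² × 0.790 = 9.678 W
P_source = V I = 169 × 3.500 = 591.5 W; P_load = 581.8 W
η = P_load / P_source = 581.8 / 591.5 = 0.9836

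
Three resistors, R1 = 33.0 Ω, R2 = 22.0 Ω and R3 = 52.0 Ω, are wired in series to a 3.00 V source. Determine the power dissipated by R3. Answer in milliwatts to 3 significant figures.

In a series string the same current flows through every resistor — find that current, then P = I²R for the one we want.
R_total = 33.0 + 22.0 + 52.0 = 107.0 Ω
I = V / R_total = 3.00 / 107.0 = 0.02804 A
P_R3 = I² × R3 = (0.02804)² × 52.0 = 0.04088 W

40.9 mW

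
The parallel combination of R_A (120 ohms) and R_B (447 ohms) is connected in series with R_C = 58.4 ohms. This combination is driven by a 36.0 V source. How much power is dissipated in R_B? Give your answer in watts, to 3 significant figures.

Reduce the parallel combination to a single R_p; the circuit then becomes R_p in series with the remaining resistor.
R_p = (120×447)/(120+447) = 94.60 Ω
R_total = R_p + 58.4 = 94.60 + 58.4 = 153.0 Ω
I = V / R_total = 36.0 / 153.0 = 0.2353 A
Voltage across the parallel pair: V_p = I × R_p = 0.2353 × 94.60 = 22.26 V
R_B has V_p across it, so P = V_p²/R_B.
P_R_B = (22.26)² / 447 = 1.108 W

1.11 W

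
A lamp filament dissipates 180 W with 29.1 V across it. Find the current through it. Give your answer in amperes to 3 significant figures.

6.19 A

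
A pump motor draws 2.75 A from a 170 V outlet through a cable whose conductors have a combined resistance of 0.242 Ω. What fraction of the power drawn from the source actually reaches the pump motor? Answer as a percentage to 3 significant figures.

The cable carries the full 2.75 A.
P_line = I² R_line = (2.750)² × 0.242 = 1.830 W
P_source = V I = 170 × 2.750 = 467.5 W; P_load = 465.7 W
η = P_load / P_source = 465.7 / 467.5 = 0.9961

99.6 %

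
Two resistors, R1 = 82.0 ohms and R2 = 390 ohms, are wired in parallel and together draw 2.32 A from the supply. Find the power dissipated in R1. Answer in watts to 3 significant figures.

We need the common branch voltage; get it from I_total × R_eq, then P = V²/R for the branch.
1/R_eq = 1/82.0 + 1/390 ⇒ R_eq = 67.75 Ω
V = I_total × R_eq = 2.320 × 67.75 = 157.2 V
P_R1 = V² / R1 = (157.2)² / 82.0 = 301.3 W

301 W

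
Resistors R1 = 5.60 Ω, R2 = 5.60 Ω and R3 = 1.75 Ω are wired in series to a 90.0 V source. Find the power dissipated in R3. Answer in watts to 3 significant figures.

84.5 W

Every series element carries the same I. Get I from the total resistance, then P = I² × R3.
R_total = 5.60 + 5.60 + 1.75 = 12.95 Ω
I = V / R_total = 90.0 / 12.95 = 6.950 A
P_R3 = I² × R3 = (6.950)² × 1.75 = 84.52 W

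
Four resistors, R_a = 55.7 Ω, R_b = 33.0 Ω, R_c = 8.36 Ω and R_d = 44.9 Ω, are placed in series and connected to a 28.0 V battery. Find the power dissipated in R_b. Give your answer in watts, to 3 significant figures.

1.28 W

In a series string the same current flows through every resistor — find that current, then P = I²R for the one we want.
R_total = 55.7 + 33.0 + 8.36 + 44.9 = 142.0 Ω
I = V / R_total = 28.0 / 142.0 = 0.1972 A
P_R_b = I² × R_b = (0.1972)² × 33.0 = 1.284 W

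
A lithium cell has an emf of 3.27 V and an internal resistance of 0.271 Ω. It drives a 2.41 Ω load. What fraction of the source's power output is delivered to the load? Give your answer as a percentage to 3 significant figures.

89.9 %

η = P_load/(P_load+P_int) = I²R/(I²R+I²r) = R/(R+r) — the I² cancels for series elements.
η = R / (R + r) = 2.41 / (2.41 + 0.271) = 0.8989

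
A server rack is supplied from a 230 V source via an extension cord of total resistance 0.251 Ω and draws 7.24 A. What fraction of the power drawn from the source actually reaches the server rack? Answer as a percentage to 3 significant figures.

99.2 %

The extension cord carries the full 7.24 A.
P_line = I² R_line = (7.240)² × 0.251 = 13.16 W
P_source = V I = 230 × 7.240 = 1665 W; P_load = 1652 W
η = P_load / P_source = 1652 / 1665 = 0.9921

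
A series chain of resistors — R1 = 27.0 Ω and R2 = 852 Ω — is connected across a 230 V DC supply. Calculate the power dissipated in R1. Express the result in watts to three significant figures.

1.85 W

Series elements share the same current, so find I first, then use P = I²R.
R_total = 27.0 + 852 = 879.0 Ω
I = V / R_total = 230 / 879.0 = 0.2617 A
P_R1 = I² × R1 = (0.2617)² × 27.0 = 1.849 W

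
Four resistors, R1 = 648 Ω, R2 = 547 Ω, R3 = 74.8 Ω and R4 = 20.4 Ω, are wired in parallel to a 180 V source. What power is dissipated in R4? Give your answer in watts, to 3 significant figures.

Every branch has 180 V across it, so for R4 the power is simply V²/R.
P_R4 = V² / R4 = (180)² / 20.4 Ω = 1588 W

1590 W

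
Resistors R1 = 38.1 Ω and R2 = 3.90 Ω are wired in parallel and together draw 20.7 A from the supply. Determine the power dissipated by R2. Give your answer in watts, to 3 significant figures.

1380 W

Only the total current is stated, so first find the parallel equivalent to get the voltage across the combination.
1/R_eq = 1/38.1 + 1/3.90 ⇒ R_eq = 3.538 Ω
V = I_total × R_eq = 20.70 × 3.538 = 73.23 V
P_R2 = V² / R2 = (73.23)² / 3.90 = 1375 W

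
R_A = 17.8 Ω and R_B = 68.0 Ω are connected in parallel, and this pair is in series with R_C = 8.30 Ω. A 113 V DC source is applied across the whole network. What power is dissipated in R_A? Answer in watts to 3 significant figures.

284 W

Collapse the R_A‖R_B pair into one equivalent R_p; then R_p and R_C form a series string.
R_p = (17.8×68.0)/(17.8+68.0) = 14.11 Ω
R_total = R_p + 8.30 = 14.11 + 8.30 = 22.41 Ω
I = V / R_total = 113 / 22.41 = 5.043 A
Voltage across the parallel pair: V_p = I × R_p = 5.043 × 14.11 = 71.14 V
R_A has V_p across it, so P = V_p²/R_A.
P_R_A = (71.14)² / 17.8 = 284.3 W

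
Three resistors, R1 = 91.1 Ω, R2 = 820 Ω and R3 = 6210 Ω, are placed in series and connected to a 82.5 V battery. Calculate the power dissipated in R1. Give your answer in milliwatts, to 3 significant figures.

12.2 mW

In a series string the same current flows through every resistor — find that current, then P = I²R for the one we want.
R_total = 91.1 + 820 + 6210 = 7121 Ω
I = V / R_total = 82.5 / 7121 = 0.01159 A
P_R1 = I² × R1 = (0.01159)² × 91.1 = 0.01223 W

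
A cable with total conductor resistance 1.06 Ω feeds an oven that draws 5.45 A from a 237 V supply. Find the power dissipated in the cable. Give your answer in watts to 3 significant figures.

31.5 W

Line loss is just I²R for the cable — we know both I and R_line directly.
The cable carries the full 5.45 A.
P_line = I² R_line = (5.450)² × 1.06 = 31.48 W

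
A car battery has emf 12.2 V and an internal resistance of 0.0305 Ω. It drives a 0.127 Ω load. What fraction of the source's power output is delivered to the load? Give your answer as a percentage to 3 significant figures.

η = P_load/(P_load+P_int) = I²R/(I²R+I²r) = R/(R+r) — the I² cancels for series elements.
η = R / (R + r) = 0.127 / (0.127 + 0.0305) = 0.8063

80.6 %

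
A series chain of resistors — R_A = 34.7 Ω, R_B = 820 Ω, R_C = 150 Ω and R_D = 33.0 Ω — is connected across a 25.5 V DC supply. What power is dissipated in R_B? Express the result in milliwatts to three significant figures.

Every series element carries the same I. Get I from the total resistance, then P = I² × R_B.
R_total = 34.7 + 820 + 150 + 33.0 = 1038 Ω
I = V / R_total = 25.5 / 1038 = 0.02457 A
P_R_B = I² × R_B = (0.02457)² × 820 = 0.4952 W

495 mW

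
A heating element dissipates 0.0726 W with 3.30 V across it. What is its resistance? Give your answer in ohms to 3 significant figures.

150 Ω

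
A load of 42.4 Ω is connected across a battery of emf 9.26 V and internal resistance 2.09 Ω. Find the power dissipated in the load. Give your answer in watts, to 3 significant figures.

The internal resistance and the load are in series, so the same I flows through both; get I from ε/(r+R), then I²R for the load.
I = ε / (r + R) = 9.26 / (2.09 + 42.4) = 0.2081 A
P_load = I² R = (0.2081)² × 42.4 = 1.837 W

1.84 W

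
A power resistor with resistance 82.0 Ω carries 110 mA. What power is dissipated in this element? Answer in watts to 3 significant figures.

0.992 W

Current and resistance are given, so P = I²R is the direct form.
P = (0.1100 A)² × 82.0 Ω = 0.9922 W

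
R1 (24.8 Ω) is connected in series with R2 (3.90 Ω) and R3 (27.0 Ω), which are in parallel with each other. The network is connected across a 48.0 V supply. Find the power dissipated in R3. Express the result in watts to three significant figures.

1.25 W

Replace R2 and R3 with their parallel equivalent so the circuit becomes R1 in series with R_p.
R_p = (3.90×27.0)/(3.90+27.0) = 3.408 Ω
R_total = 24.8 + 3.408 = 28.21 Ω
I = V / R_total = 48.0 / 28.21 = 1.702 A
Voltage across the parallel pair: V_p = I × R_p = 1.702 × 3.408 = 5.799 V
With V_p across R3, its power is V_p²/R3.
P_R3 = (5.799)² / 27.0 = 1.245 W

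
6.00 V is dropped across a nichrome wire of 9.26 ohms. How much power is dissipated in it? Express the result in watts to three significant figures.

With V across and R both known, P = V²/R gives the dissipation directly.
P = (6.00 V)² / 9.26 Ω = 3.888 W

3.89 W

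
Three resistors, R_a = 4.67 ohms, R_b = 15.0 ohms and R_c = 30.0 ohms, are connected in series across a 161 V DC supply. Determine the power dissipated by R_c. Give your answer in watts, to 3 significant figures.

315 W

The current is common to all series resistors; compute it, then apply P = I²R for the target.
R_total = 4.67 + 15.0 + 30.0 = 49.67 Ω
I = V / R_total = 161 / 49.67 = 3.241 A
P_R_c = I² × R_c = (3.241)² × 30.0 = 315.2 W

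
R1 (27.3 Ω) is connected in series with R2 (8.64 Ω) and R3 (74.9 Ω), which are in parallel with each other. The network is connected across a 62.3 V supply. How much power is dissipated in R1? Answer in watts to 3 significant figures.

86.3 W

Replace R2 and R3 with their parallel equivalent so the circuit becomes R1 in series with R_p.
R_p = (8.64×74.9)/(8.64+74.9) = 7.746 Ω
R_total = 27.3 + 7.746 = 35.05 Ω
I = V / R_total = 62.3 / 35.05 = 1.778 A
The full supply current passes through R1: P = I²R.
P_R1 = (1.778)² × 27.3 = 86.27 W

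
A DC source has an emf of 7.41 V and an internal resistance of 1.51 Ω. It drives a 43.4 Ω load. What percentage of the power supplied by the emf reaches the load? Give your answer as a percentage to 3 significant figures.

96.6 %

The source delivers εI, of which I²R reaches the load and I²r is lost; since I is common, η = R/(R+r).
η = R / (R + r) = 43.4 / (43.4 + 1.51) = 0.9664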